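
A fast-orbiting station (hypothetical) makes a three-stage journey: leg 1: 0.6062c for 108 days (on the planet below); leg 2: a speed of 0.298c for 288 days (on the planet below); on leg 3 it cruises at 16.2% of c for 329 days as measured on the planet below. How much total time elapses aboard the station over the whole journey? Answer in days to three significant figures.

τ = 685 days

Leg 1: γ = 1/√(1 − 0.6062²) = 1/√0.6325 = 1.257; τ_1 = 108/1.257 = 85.89 days.
Leg 2: γ = 1/√(1 − 0.298²) = 1/√0.9112 = 1.048; τ_2 = 288/1.048 = 274.9 days.
Leg 3: β = 0.162; γ = 1/√(1 − 0.162²) = 1/√0.9738 = 1.013; τ_3 = 329/1.013 = 324.7 days.
Total: 85.89 + 274.9 + 324.7 days.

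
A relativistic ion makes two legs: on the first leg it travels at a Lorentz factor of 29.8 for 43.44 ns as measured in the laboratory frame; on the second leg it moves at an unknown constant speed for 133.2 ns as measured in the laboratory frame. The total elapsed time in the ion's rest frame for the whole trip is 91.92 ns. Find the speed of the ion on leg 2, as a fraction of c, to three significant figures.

β = 0.734

Leg 1: γ = 29.8; τ_1 = 43.44/29.80 = 1.458 ns.
Leg 2: speed unknown; τ_2 = 133.2/γ_2.
Total proper time: 1.458 + τ_2 = 91.92, so τ_2 = 91.92 − 1.458 = 90.46 ns.
γ_2 = 133.2/90.46 = 1.472; β = √(1 − 1/γ²) = √0.5388.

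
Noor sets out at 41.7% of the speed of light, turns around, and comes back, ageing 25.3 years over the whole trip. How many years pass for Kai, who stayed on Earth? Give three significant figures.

β = 0.417; γ = 1/√(1 − 0.417²) = 1/√0.8261 = 1.100
Earth-frame duration is the dilated interval: Δt = γτ = 1.100 × 25.3 years.

Δt = 27.8 years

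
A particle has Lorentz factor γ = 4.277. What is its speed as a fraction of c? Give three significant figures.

β = 0.972

β = √(1 − 1/γ²) = √(1 − 1/4.277²) = √(1 − 0.05467) = √0.9453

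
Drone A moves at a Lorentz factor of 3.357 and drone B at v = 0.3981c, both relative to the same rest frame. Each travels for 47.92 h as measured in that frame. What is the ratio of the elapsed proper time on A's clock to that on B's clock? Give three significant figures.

τ_A/τ_B = 0.325

A: γ = 3.357. B: γ = 1/√(1 − 0.3981²) = 1/√0.8415 = 1.090.
τ_A/τ_B = γ_B/γ_A = 1.090/3.357 = 0.3247, so τ_A/τ_B = 0.3247.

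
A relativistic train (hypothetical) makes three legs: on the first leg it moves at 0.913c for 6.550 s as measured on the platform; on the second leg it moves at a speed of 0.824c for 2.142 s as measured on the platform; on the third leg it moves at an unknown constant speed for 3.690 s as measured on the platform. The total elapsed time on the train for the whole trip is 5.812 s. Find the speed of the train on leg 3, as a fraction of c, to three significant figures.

β = 0.853

Leg 1: γ = 1/√(1 − 0.913²) = 1/√0.1664 = 2.451; τ_1 = 6.550/2.451 = 2.672 s.
Leg 2: γ = 1/√(1 − 0.824²) = 1/√0.3210 = 1.765; τ_2 = 2.142/1.765 = 1.214 s.
Leg 3: speed unknown; τ_3 = 3.690/γ_3.
Total proper time: 2.672 + 1.214 + τ_3 = 5.812, so τ_3 = 5.812 − 3.886 = 1.926 s.
γ_3 = 3.690/1.926 = 1.916; β = √(1 − 1/γ²) = √0.7275.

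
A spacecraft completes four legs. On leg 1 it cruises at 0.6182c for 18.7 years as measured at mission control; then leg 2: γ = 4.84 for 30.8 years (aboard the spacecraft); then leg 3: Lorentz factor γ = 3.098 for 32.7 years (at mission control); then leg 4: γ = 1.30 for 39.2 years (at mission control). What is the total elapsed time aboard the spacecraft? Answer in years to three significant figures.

τ = 86.2 years

Leg 1: γ = 1/√(1 − 0.6182²) = 1/√0.6178 = 1.272; τ_1 = 18.7/1.272 = 14.70 years.
Leg 2: 30.8 years is already measured aboard the spacecraft.
Leg 3: γ = 3.098; τ_3 = 32.7/3.098 = 10.56 years.
Leg 4: γ = 1.30; τ_4 = 39.2/1.300 = 30.15 years.
Total: 14.70 + 30.80 + 10.56 + 30.15 years.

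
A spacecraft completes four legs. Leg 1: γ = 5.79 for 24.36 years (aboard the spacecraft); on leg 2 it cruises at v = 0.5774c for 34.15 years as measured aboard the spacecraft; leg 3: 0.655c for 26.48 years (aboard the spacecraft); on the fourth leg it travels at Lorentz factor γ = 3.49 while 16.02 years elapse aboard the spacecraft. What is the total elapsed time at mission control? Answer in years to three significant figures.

Δt = 274 years

Leg 1: γ = 5.79; Δt_1 = 5.790 × 24.36 = 141.0 years.
Leg 2: γ = 1/√(1 − 0.5774²) = 1/√0.6666 = 1.225; Δt_2 = 1.225 × 34.15 = 41.83 years.
Leg 3: γ = 1/√(1 − 0.655²) = 1/√0.5710 = 1.323; Δt_3 = 1.323 × 26.48 = 35.04 years.
Leg 4: γ = 3.49; Δt_4 = 3.490 × 16.02 = 55.91 years.
Total: 141.0 + 41.83 + 35.04 + 55.91 years.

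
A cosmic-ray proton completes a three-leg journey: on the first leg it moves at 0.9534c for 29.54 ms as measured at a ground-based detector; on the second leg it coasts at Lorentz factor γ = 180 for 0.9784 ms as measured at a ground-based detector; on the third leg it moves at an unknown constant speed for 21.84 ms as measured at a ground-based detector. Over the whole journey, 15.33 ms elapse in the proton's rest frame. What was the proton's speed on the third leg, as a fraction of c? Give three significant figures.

β = 0.956

Leg 1: γ = 1/√(1 − 0.9534²) = 1/√0.09103 = 3.314; τ_1 = 29.54/3.314 = 8.912 ms.
Leg 2: γ = 180; τ_2 = 0.9784/180.0 = 0.005436 ms.
Leg 3: speed unknown; τ_3 = 21.84/γ_3.
Total proper time: 8.912 + 0.005436 + τ_3 = 15.33, so τ_3 = 15.33 − 8.918 = 6.412 ms.
γ_3 = 21.84/6.412 = 3.406; β = √(1 − 1/γ²) = √0.9138.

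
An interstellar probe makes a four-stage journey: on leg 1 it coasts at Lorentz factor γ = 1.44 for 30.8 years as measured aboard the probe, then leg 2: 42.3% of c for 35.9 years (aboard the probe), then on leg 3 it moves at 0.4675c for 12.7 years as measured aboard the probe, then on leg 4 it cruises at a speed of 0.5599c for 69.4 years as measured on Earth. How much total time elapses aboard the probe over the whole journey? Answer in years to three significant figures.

Leg 1: 30.8 years is already measured aboard the probe.
Leg 2: 35.9 years is already measured aboard the probe.
Leg 3: 12.7 years is already measured aboard the probe.
Leg 4: γ = 1/√(1 − 0.5599²) = 1/√0.6865 = 1.207; τ_4 = 69.4/1.207 = 57.50 years.
Total: 30.80 + 35.90 + 12.70 + 57.50 years.

τ = 137 years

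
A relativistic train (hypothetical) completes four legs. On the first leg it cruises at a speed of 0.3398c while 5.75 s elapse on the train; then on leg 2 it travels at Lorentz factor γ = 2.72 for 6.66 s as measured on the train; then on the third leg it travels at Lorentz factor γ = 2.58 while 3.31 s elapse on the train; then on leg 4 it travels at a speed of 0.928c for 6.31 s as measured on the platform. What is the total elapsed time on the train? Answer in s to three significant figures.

τ = 18.1 s

Leg 1: 5.75 s is already measured on the train.
Leg 2: 6.66 s is already measured on the train.
Leg 3: 3.31 s is already measured on the train.
Leg 4: γ = 1/√(1 − 0.928²) = 1/√0.1388 = 2.684; τ_4 = 6.31/2.684 = 2.351 s.
Total: 5.750 + 6.660 + 3.310 + 2.351 s.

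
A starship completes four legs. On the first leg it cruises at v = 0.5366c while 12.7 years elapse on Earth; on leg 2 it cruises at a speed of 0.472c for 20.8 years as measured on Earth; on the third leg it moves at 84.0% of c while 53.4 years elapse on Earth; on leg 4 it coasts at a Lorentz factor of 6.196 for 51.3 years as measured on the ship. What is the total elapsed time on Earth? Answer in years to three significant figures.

Leg 1: 12.7 years is already measured on Earth.
Leg 2: 20.8 years is already measured on Earth.
Leg 3: 53.4 years is already measured on Earth.
Leg 4: γ = 6.196; Δt_4 = 6.196 × 51.3 = 317.9 years.
Total: 12.70 + 20.80 + 53.40 + 317.9 years.

Δt = 405 years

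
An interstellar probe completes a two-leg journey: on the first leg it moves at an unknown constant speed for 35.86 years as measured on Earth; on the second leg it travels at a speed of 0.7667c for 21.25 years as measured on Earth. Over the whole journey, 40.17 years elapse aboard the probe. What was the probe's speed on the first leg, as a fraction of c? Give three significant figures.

Leg 1: speed unknown; τ_1 = 35.86/γ_1.
Leg 2: γ = 1/√(1 − 0.7667²) = 1/√0.4122 = 1.558; τ_2 = 21.25/1.558 = 13.64 years.
Total proper time: τ_1 + 13.64 = 40.17, so τ_1 = 40.17 − 13.64 = 26.53 years.
γ_1 = 35.86/26.53 = 1.352; β = √(1 − 1/γ²) = √0.4528.

β = 0.673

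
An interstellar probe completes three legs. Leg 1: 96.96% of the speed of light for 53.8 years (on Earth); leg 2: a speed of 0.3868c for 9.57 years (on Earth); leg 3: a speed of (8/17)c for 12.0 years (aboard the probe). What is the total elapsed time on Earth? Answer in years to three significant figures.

Leg 1: 53.8 years is already measured on Earth.
Leg 2: 9.57 years is already measured on Earth.
Leg 3: γ = 1/√(1 − (8/17)²) = 17/15 ≈ 1.133; Δt_3 = 1.133 × 12.0 = 13.60 years.
Total: 53.80 + 9.570 + 13.60 years.

Δt = 77.0 years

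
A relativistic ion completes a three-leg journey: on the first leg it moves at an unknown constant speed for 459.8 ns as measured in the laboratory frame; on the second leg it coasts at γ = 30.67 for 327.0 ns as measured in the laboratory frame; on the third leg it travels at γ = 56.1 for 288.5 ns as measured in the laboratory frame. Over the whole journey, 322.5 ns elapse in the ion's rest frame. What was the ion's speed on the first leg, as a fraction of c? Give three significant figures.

β = 0.745

Leg 1: speed unknown; τ_1 = 459.8/γ_1.
Leg 2: γ = 30.67; τ_2 = 327.0/30.67 = 10.66 ns.
Leg 3: γ = 56.1; τ_3 = 288.5/56.10 = 5.143 ns.
Total proper time: τ_1 + 10.66 + 5.143 = 322.5, so τ_1 = 322.5 − 15.80 = 306.7 ns.
γ_1 = 459.8/306.7 = 1.499; β = √(1 − 1/γ²) = √0.5551.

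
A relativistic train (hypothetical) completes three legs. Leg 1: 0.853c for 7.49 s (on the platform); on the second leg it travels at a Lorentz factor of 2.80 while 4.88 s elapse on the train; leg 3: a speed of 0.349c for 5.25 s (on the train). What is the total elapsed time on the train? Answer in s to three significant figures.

τ = 14.0 s

Leg 1: γ = 1/√(1 − 0.853²) = 1/√0.2724 = 1.916; τ_1 = 7.49/1.916 = 3.909 s.
Leg 2: 4.88 s is already measured on the train.
Leg 3: 5.25 s is already measured on the train.
Total: 3.909 + 4.880 + 5.250 s.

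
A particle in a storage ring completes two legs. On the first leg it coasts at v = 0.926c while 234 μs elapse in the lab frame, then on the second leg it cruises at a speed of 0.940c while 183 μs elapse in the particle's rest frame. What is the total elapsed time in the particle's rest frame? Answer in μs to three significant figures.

τ = 271 μs

Leg 1: γ = 1/√(1 − 0.926²) = 1/√0.1425 = 2.649; τ_1 = 234/2.649 = 88.34 μs.
Leg 2: 183 μs is already measured in the particle's rest frame.
Total: 88.34 + 183.0 μs.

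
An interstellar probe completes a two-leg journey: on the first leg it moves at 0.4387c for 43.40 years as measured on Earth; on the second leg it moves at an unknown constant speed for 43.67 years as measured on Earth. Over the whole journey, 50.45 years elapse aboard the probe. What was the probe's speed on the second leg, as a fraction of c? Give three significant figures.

β = 0.965

Leg 1: γ = 1/√(1 − 0.4387²) = 1/√0.8075 = 1.113; τ_1 = 43.40/1.113 = 39.00 years.
Leg 2: speed unknown; τ_2 = 43.67/γ_2.
Total proper time: 39.00 + τ_2 = 50.45, so τ_2 = 50.45 − 39.00 = 11.45 years.
γ_2 = 43.67/11.45 = 3.814; β = √(1 − 1/γ²) = √0.9313.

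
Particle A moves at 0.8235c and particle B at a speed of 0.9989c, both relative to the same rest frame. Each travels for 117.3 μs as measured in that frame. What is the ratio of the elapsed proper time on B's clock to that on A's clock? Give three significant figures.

τ_B/τ_A = 0.0827

A: γ = 1/√(1 − 0.8235²) = 1/√0.3218 = 1.763. B: γ = 1/√(1 − 0.9989²) = 1/√0.002199 = 21.33.
τ_A/τ_B = γ_B/γ_A = 21.33/1.763 = 12.10, so τ_B/τ_A = 0.08265.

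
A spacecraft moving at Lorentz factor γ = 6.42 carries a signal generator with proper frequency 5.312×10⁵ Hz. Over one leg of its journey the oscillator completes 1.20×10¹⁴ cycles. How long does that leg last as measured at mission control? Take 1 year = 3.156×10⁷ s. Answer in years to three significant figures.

γ = 6.42
Proper time for N cycles: τ = N/f = 1.20×10¹⁴/(5.312×10⁵) = 2.259×10⁸ s = 7.158 years.
Lab-frame duration Δt = γτ = 6.420 × 7.158 = 45.95 years.

Δt = 46.0 years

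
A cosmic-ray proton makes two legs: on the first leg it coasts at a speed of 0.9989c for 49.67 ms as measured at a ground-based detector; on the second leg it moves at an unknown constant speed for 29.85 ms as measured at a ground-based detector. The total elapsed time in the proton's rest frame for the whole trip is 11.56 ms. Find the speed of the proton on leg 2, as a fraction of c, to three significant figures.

β = 0.951

Leg 1: γ = 1/√(1 − 0.9989²) = 1/√0.002199 = 21.33; τ_1 = 49.67/21.33 = 2.329 ms.
Leg 2: speed unknown; τ_2 = 29.85/γ_2.
Total proper time: 2.329 + τ_2 = 11.56, so τ_2 = 11.56 − 2.329 = 9.231 ms.
γ_2 = 29.85/9.231 = 3.234; β = √(1 − 1/γ²) = √0.9044.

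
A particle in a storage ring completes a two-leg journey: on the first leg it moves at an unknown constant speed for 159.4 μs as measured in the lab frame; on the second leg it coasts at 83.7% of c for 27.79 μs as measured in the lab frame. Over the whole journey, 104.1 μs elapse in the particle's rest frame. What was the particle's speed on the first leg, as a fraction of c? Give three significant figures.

β = 0.830

Leg 1: speed unknown; τ_1 = 159.4/γ_1.
Leg 2: β = 0.837; γ = 1/√(1 − 0.837²) = 1/√0.2994 = 1.827; τ_2 = 27.79/1.827 = 15.21 μs.
Total proper time: τ_1 + 15.21 = 104.1, so τ_1 = 104.1 − 15.21 = 88.89 μs.
γ_1 = 159.4/88.89 = 1.793; β = √(1 − 1/γ²) = √0.6890.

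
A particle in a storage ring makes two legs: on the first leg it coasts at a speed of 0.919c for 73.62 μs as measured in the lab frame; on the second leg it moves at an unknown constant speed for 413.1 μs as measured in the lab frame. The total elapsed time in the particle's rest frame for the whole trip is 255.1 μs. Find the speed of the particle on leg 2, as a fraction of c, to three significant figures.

Leg 1: γ = 1/√(1 − 0.919²) = 1/√0.1554 = 2.536; τ_1 = 73.62/2.536 = 29.03 μs.
Leg 2: speed unknown; τ_2 = 413.1/γ_2.
Total proper time: 29.03 + τ_2 = 255.1, so τ_2 = 255.1 − 29.03 = 226.1 μs.
γ_2 = 413.1/226.1 = 1.827; β = √(1 − 1/γ²) = √0.7005.

β = 0.837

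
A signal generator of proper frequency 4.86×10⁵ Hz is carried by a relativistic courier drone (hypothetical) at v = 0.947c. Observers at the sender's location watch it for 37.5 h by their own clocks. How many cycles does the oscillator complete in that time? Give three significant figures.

N = 2.11×10¹⁰

γ = 1/√(1 − 0.947²) = 1/√0.1032 = 3.113
During 37.5 h of lab time, the oscillator's proper time advances by τ = Δt/γ = 37.5/3.113 = 12.05 h = 4.337×10⁴ s.
N = f × τ = 4.86×10⁵ × 4.337×10⁴ = 2.108×10¹⁰.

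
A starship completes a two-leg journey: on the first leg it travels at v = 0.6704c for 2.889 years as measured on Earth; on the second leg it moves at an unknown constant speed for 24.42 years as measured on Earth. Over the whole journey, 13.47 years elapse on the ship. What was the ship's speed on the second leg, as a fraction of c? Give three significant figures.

Leg 1: γ = 1/√(1 − 0.6704²) = 1/√0.5506 = 1.348; τ_1 = 2.889/1.348 = 2.144 years.
Leg 2: speed unknown; τ_2 = 24.42/γ_2.
Total proper time: 2.144 + τ_2 = 13.47, so τ_2 = 13.47 − 2.144 = 11.33 years.
γ_2 = 24.42/11.33 = 2.156; β = √(1 − 1/γ²) = √0.7849.

β = 0.886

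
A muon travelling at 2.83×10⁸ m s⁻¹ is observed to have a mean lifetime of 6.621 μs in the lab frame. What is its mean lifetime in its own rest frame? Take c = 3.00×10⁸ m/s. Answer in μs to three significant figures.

β = 2.83×10⁸/3.00×10⁸ = 0.9433; γ = 1/√(1 − 0.9433²) = 3.013
The lab-frame lifetime is the dilated interval; the proper lifetime is τ₀ = Δt/γ = 6.621/3.013 μs.

τ₀ = 2.20 μs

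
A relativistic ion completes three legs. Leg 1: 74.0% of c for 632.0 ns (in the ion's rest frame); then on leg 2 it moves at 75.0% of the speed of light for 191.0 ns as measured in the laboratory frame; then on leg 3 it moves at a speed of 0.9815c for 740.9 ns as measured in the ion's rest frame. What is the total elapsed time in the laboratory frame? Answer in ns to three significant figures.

Leg 1: β = 0.740; γ = 1/√(1 − 0.740²) = 1/√0.4524 = 1.487; Δt_1 = 1.487 × 632.0 = 939.6 ns.
Leg 2: 191.0 ns is already measured in the laboratory frame.
Leg 3: γ = 1/√(1 − 0.9815²) = 1/√0.03666 = 5.223; Δt_3 = 5.223 × 740.9 = 3870 ns.
Total: 939.6 + 191.0 + 3870 ns.

Δt = 5000 ns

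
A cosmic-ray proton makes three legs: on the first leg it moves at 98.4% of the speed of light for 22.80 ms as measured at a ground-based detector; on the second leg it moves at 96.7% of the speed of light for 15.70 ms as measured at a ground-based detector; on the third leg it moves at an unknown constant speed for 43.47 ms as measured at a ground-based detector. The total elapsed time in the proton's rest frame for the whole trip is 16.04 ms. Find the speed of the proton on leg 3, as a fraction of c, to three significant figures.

Leg 1: β = 0.984; γ = 1/√(1 − 0.984²) = 1/√0.03174 = 5.613; τ_1 = 22.80/5.613 = 4.062 ms.
Leg 2: β = 0.967; γ = 1/√(1 − 0.967²) = 1/√0.06491 = 3.925; τ_2 = 15.70/3.925 = 4.000 ms.
Leg 3: speed unknown; τ_3 = 43.47/γ_3.
Total proper time: 4.062 + 4.000 + τ_3 = 16.04, so τ_3 = 16.04 − 8.062 = 7.978 ms.
γ_3 = 43.47/7.978 = 5.449; β = √(1 − 1/γ²) = √0.9663.

β = 0.983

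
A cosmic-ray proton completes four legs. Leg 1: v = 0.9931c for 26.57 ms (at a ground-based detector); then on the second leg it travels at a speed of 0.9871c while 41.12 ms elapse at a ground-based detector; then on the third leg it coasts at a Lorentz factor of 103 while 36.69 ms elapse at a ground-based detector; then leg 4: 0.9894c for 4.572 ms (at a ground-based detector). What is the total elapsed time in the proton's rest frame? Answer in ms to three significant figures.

τ = 10.7 ms

Leg 1: γ = 1/√(1 − 0.9931²) = 1/√0.01375 = 8.527; τ_1 = 26.57/8.527 = 3.116 ms.
Leg 2: γ = 1/√(1 − 0.9871²) = 1/√0.02563 = 6.246; τ_2 = 41.12/6.246 = 6.584 ms.
Leg 3: γ = 103; τ_3 = 36.69/103.0 = 0.3562 ms.
Leg 4: γ = 1/√(1 − 0.9894²) = 1/√0.02109 = 6.886; τ_4 = 4.572/6.886 = 0.6639 ms.
Total: 3.116 + 6.584 + 0.3562 + 0.6639 ms.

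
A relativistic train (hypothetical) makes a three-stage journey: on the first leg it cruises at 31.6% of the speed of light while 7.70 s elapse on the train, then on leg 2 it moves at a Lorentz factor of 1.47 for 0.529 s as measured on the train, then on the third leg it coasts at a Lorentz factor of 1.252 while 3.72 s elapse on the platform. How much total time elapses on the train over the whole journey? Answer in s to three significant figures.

τ = 11.2 s

Leg 1: 7.70 s is already measured on the train.
Leg 2: 0.529 s is already measured on the train.
Leg 3: γ = 1.252; τ_3 = 3.72/1.252 = 2.971 s.
Total: 7.700 + 0.5290 + 2.971 s.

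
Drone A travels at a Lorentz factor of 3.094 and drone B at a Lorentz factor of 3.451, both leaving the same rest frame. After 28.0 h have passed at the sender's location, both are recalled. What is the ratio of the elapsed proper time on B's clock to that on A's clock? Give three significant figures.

τ_B/τ_A = 0.897

A: γ = 3.094. B: γ = 3.451.
τ_A/τ_B = γ_B/γ_A = 3.451/3.094 = 1.115, so τ_B/τ_A = 0.8966.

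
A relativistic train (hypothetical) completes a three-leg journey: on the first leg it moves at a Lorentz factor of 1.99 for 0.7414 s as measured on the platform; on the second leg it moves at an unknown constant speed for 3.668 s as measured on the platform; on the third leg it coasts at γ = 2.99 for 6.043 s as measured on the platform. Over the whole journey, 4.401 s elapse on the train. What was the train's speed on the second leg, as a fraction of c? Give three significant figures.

β = 0.837

Leg 1: γ = 1.99; τ_1 = 0.7414/1.990 = 0.3726 s.
Leg 2: speed unknown; τ_2 = 3.668/γ_2.
Leg 3: γ = 2.99; τ_3 = 6.043/2.990 = 2.021 s.
Total proper time: 0.3726 + τ_2 + 2.021 = 4.401, so τ_2 = 4.401 − 2.394 = 2.007 s.
γ_2 = 3.668/2.007 = 1.827; β = √(1 − 1/γ²) = √0.7005.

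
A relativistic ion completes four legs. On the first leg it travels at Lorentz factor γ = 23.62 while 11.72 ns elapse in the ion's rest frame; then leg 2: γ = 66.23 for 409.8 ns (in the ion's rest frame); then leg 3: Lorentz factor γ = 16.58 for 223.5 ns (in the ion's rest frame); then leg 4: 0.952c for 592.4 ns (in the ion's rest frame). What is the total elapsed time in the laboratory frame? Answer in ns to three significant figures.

Δt = 3.31×10⁴ ns

Leg 1: γ = 23.62; Δt_1 = 23.62 × 11.72 = 276.8 ns.
Leg 2: γ = 66.23; Δt_2 = 66.23 × 409.8 = 2.714×10⁴ ns.
Leg 3: γ = 16.58; Δt_3 = 16.58 × 223.5 = 3706 ns.
Leg 4: γ = 1/√(1 − 0.952²) = 1/√0.09370 = 3.267; Δt_4 = 3.267 × 592.4 = 1935 ns.
Total: 276.8 + 2.714×10⁴ + 3706 + 1935 ns.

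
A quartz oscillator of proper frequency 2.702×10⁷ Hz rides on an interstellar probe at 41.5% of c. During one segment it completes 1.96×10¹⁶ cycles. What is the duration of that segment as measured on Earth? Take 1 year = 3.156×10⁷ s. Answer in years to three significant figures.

β = 0.415; γ = 1/√(1 − 0.415²) = 1/√0.8278 = 1.099
Proper time for N cycles: τ = N/f = 1.96×10¹⁶/(2.702×10⁷) = 7.254×10⁸ s = 22.98 years.
Lab-frame duration Δt = γτ = 1.099 × 22.98 = 25.26 years.

Δt = 25.3 years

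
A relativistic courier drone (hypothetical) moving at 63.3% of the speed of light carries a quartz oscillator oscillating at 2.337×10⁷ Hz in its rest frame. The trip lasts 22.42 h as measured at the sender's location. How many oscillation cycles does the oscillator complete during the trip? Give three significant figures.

N = 1.46×10¹²

β = 0.633; γ = 1/√(1 − 0.633²) = 1/√0.5993 = 1.292
The oscillator's own cycle count is N = f × τ where τ is the proper time aboard the drone. τ = Δt/γ = 22.42/1.292 = 17.36 h = 6.248×10⁴ s.
N = 2.337×10⁷ × 6.248×10⁴ = 1.460×10¹².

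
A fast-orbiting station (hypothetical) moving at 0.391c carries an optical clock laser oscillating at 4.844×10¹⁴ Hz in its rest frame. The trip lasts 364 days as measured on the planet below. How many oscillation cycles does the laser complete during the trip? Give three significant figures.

γ = 1/√(1 − 0.391²) = 1/√0.8471 = 1.086
The oscillator's own cycle count is N = f × τ where τ is the proper time aboard the station. τ = Δt/γ = 364/1.086 = 335.0 days = 2.895×10⁷ s.
N = 4.844×10¹⁴ × 2.895×10⁷ = 1.402×10²².

N = 1.40×10²²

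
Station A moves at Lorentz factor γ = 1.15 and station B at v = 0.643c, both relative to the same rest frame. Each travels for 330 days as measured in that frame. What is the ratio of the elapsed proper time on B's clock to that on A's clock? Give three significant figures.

A: γ = 1.15. B: γ = 1/√(1 − 0.643²) = 1/√0.5866 = 1.306.
τ_A/τ_B = γ_B/γ_A = 1.306/1.150 = 1.135, so τ_B/τ_A = 0.8807.

τ_B/τ_A = 0.881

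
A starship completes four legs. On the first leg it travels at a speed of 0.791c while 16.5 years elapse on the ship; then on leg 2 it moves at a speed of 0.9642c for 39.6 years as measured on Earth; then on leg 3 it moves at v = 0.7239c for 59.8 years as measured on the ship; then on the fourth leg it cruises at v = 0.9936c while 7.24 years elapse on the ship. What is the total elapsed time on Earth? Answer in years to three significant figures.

Leg 1: γ = 1/√(1 − 0.791²) = 1/√0.3743 = 1.634; Δt_1 = 1.634 × 16.5 = 26.97 years.
Leg 2: 39.6 years is already measured on Earth.
Leg 3: γ = 1/√(1 − 0.7239²) = 1/√0.4760 = 1.449; Δt_3 = 1.449 × 59.8 = 86.68 years.
Leg 4: γ = 1/√(1 − 0.9936²) = 1/√0.01276 = 8.853; Δt_4 = 8.853 × 7.24 = 64.10 years.
Total: 26.97 + 39.60 + 86.68 + 64.10 years.

Δt = 217 years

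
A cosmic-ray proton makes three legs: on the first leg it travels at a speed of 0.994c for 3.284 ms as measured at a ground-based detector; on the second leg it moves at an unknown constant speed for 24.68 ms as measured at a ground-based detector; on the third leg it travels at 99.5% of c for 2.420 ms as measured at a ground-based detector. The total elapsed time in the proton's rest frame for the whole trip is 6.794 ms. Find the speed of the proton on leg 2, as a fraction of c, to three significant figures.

Leg 1: γ = 1/√(1 − 0.994²) = 1/√0.01196 = 9.142; τ_1 = 3.284/9.142 = 0.3592 ms.
Leg 2: speed unknown; τ_2 = 24.68/γ_2.
Leg 3: β = 0.995; γ = 1/√(1 − 0.995²) = 1/√0.009975 = 10.01; τ_3 = 2.420/10.01 = 0.2417 ms.
Total proper time: 0.3592 + τ_2 + 0.2417 = 6.794, so τ_2 = 6.794 − 0.6009 = 6.193 ms.
γ_2 = 24.68/6.193 = 3.985; β = √(1 − 1/γ²) = √0.9370.

β = 0.968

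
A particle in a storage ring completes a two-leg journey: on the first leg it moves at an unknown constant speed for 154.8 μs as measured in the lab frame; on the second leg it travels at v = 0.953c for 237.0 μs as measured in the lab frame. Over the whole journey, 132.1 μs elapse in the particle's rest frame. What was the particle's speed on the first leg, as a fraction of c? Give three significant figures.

Leg 1: speed unknown; τ_1 = 154.8/γ_1.
Leg 2: γ = 1/√(1 − 0.953²) = 1/√0.09179 = 3.301; τ_2 = 237.0/3.301 = 71.80 μs.
Total proper time: τ_1 + 71.80 = 132.1, so τ_1 = 132.1 − 71.80 = 60.30 μs.
γ_1 = 154.8/60.30 = 2.567; β = √(1 − 1/γ²) = √0.8483.

β = 0.921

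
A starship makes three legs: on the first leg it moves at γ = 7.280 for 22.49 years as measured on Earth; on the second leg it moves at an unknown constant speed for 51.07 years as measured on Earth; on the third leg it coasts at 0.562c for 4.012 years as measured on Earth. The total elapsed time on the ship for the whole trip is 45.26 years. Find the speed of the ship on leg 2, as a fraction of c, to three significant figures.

Leg 1: γ = 7.280; τ_1 = 22.49/7.280 = 3.089 years.
Leg 2: speed unknown; τ_2 = 51.07/γ_2.
Leg 3: γ = 1/√(1 − 0.562²) = 1/√0.6842 = 1.209; τ_3 = 4.012/1.209 = 3.318 years.
Total proper time: 3.089 + τ_2 + 3.318 = 45.26, so τ_2 = 45.26 − 6.408 = 38.85 years.
γ_2 = 51.07/38.85 = 1.314; β = √(1 − 1/γ²) = √0.4212.

β = 0.649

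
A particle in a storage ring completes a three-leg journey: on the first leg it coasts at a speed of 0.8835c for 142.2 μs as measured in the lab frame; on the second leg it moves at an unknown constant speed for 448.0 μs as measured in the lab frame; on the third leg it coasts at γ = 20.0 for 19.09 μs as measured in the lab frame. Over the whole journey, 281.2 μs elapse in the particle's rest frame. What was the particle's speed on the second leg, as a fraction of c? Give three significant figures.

Leg 1: γ = 1/√(1 − 0.8835²) = 1/√0.2194 = 2.135; τ_1 = 142.2/2.135 = 66.61 μs.
Leg 2: speed unknown; τ_2 = 448.0/γ_2.
Leg 3: γ = 20.0; τ_3 = 19.09/20.00 = 0.9545 μs.
Total proper time: 66.61 + τ_2 + 0.9545 = 281.2, so τ_2 = 281.2 − 67.57 = 213.6 μs.
γ_2 = 448.0/213.6 = 2.097; β = √(1 − 1/γ²) = √0.7726.

β = 0.879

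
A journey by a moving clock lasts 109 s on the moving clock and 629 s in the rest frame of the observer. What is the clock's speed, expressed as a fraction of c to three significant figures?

v = 0.985c

The proper time is measured on the moving clock (both events occur at the clock's location); Δt is measured in the rest frame of the observer. γ = Δt/τ = 629/109 = 5.771.
β = √(1 − 1/γ²) = √(1 − 0.03003) = √0.9700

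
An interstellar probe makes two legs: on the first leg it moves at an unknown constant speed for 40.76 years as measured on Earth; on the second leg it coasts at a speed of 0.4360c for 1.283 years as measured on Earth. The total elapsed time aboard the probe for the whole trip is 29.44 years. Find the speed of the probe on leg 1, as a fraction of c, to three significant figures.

Leg 1: speed unknown; τ_1 = 40.76/γ_1.
Leg 2: γ = 1/√(1 − 0.4360²) = 1/√0.8099 = 1.111; τ_2 = 1.283/1.111 = 1.155 years.
Total proper time: τ_1 + 1.155 = 29.44, so τ_1 = 29.44 − 1.155 = 28.29 years.
γ_1 = 40.76/28.29 = 1.441; β = √(1 − 1/γ²) = √0.5184.

β = 0.720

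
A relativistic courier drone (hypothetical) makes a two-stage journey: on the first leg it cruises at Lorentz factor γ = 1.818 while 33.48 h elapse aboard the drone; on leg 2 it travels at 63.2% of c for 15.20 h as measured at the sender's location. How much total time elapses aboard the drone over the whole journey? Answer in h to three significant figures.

Leg 1: 33.48 h is already measured aboard the drone.
Leg 2: β = 0.632; γ = 1/√(1 − 0.632²) = 1/√0.6006 = 1.290; τ_2 = 15.20/1.290 = 11.78 h.
Total: 33.48 + 11.78 h.

τ = 45.3 h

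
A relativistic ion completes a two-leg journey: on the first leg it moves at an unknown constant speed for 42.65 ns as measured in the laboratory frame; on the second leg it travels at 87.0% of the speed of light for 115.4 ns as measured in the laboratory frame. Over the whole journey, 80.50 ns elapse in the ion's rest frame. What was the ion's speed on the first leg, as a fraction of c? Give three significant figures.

Leg 1: speed unknown; τ_1 = 42.65/γ_1.
Leg 2: β = 0.870; γ = 1/√(1 − 0.870²) = 1/√0.2431 = 2.028; τ_2 = 115.4/2.028 = 56.90 ns.
Total proper time: τ_1 + 56.90 = 80.50, so τ_1 = 80.50 − 56.90 = 23.60 ns.
γ_1 = 42.65/23.60 = 1.807; β = √(1 − 1/γ²) = √0.6938.

β = 0.833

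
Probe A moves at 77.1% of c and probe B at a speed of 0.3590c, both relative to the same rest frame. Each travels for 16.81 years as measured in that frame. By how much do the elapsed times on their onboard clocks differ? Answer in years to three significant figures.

A: β = 0.771; γ = 1/√(1 − 0.771²) = 1/√0.4056 = 1.570; τ_A = 16.81/1.570 = 10.71 years.
B: γ = 1/√(1 − 0.3590²) = 1/√0.8711 = 1.071; τ_B = 16.81/1.071 = 15.69 years.

|τ_A − τ_B| = 4.98 years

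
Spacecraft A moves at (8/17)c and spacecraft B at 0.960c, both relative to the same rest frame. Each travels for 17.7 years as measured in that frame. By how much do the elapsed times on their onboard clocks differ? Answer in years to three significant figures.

|τ_A − τ_B| = 10.7 years

A: γ = 1/√(1 − (8/17)²) = 17/15 ≈ 1.133; τ_A = 17.7/1.133 = 15.62 years.
B: γ = 1/√(1 − 0.960²) = 25/7 ≈ 3.571; τ_B = 17.7/3.571 = 4.956 years.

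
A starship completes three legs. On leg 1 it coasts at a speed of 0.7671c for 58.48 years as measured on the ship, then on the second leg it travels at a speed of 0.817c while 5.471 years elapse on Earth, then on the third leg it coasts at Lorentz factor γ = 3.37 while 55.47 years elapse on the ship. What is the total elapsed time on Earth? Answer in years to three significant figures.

Δt = 284 years

Leg 1: γ = 1/√(1 − 0.7671²) = 1/√0.4116 = 1.559; Δt_1 = 1.559 × 58.48 = 91.16 years.
Leg 2: 5.471 years is already measured on Earth.
Leg 3: γ = 3.37; Δt_3 = 3.370 × 55.47 = 186.9 years.
Total: 91.16 + 5.471 + 186.9 years.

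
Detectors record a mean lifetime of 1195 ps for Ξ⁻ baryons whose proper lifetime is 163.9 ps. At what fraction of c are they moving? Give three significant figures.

γ = Δt/τ₀ = 1195/163.9 = 7.291
β = √(1 − 1/γ²) = √(1 − 0.01881) = √0.9812

v = 0.991c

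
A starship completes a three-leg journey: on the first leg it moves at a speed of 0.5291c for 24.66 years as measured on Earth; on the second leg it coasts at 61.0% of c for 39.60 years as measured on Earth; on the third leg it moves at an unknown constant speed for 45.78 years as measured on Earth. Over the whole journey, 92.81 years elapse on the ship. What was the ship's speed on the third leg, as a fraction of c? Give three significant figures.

Leg 1: γ = 1/√(1 − 0.5291²) = 1/√0.7201 = 1.178; τ_1 = 24.66/1.178 = 20.93 years.
Leg 2: β = 0.610; γ = 1/√(1 − 0.610²) = 1/√0.6279 = 1.262; τ_2 = 39.60/1.262 = 31.38 years.
Leg 3: speed unknown; τ_3 = 45.78/γ_3.
Total proper time: 20.93 + 31.38 + τ_3 = 92.81, so τ_3 = 92.81 − 52.30 = 40.51 years.
γ_3 = 45.78/40.51 = 1.130; β = √(1 − 1/γ²) = √0.2172.

β = 0.466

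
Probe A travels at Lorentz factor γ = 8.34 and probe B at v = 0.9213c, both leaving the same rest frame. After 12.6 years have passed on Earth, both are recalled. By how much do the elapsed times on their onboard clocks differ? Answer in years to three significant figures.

A: γ = 8.34; τ_A = 12.6/8.340 = 1.511 years.
B: γ = 1/√(1 − 0.9213²) = 1/√0.1512 = 2.572; τ_B = 12.6/2.572 = 4.900 years.

|τ_A − τ_B| = 3.39 years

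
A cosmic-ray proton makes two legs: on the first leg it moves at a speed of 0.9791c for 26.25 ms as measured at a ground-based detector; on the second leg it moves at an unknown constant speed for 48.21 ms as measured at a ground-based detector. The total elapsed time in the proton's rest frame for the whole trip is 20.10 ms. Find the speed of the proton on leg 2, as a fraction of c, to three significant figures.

Leg 1: γ = 1/√(1 − 0.9791²) = 1/√0.04136 = 4.917; τ_1 = 26.25/4.917 = 5.339 ms.
Leg 2: speed unknown; τ_2 = 48.21/γ_2.
Total proper time: 5.339 + τ_2 = 20.10, so τ_2 = 20.10 − 5.339 = 14.76 ms.
γ_2 = 48.21/14.76 = 3.266; β = √(1 − 1/γ²) = √0.9062.

β = 0.952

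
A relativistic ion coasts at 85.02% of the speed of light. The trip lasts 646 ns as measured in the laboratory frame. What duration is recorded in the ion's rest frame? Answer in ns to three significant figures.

τ = 340 ns

β = 0.8502; γ = 1/√(1 − 0.8502²) = 1/√0.2772 = 1.899
The interval measured in the laboratory frame is the dilated one; the clock in the ion's rest frame measures the proper time τ = Δt/γ = 646/1.899 ns.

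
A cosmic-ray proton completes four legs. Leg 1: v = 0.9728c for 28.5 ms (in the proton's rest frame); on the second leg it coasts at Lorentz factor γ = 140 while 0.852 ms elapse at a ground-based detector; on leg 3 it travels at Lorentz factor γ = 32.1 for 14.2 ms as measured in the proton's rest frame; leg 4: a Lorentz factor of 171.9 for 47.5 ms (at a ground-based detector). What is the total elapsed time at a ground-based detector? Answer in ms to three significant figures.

Leg 1: γ = 1/√(1 − 0.9728²) = 1/√0.05366 = 4.317; Δt_1 = 4.317 × 28.5 = 123.0 ms.
Leg 2: 0.852 ms is already measured at a ground-based detector.
Leg 3: γ = 32.1; Δt_3 = 32.10 × 14.2 = 455.8 ms.
Leg 4: 47.5 ms is already measured at a ground-based detector.
Total: 123.0 + 0.8520 + 455.8 + 47.50 ms.

Δt = 627 ms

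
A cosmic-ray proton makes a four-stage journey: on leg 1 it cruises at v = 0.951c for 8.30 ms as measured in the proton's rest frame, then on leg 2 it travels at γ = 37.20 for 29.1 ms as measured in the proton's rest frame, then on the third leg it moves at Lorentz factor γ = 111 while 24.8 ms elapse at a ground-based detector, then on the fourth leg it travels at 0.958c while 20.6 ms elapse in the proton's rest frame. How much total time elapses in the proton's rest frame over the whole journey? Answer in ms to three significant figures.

τ = 58.2 ms

Leg 1: 8.30 ms is already measured in the proton's rest frame.
Leg 2: 29.1 ms is already measured in the proton's rest frame.
Leg 3: γ = 111; τ_3 = 24.8/111.0 = 0.2234 ms.
Leg 4: 20.6 ms is already measured in the proton's rest frame.
Total: 8.300 + 29.10 + 0.2234 + 20.60 ms.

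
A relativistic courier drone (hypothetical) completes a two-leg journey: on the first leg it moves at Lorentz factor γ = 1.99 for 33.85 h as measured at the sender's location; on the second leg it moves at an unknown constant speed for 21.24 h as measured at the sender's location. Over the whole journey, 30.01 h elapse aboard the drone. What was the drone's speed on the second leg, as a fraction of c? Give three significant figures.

Leg 1: γ = 1.99; τ_1 = 33.85/1.990 = 17.01 h.
Leg 2: speed unknown; τ_2 = 21.24/γ_2.
Total proper time: 17.01 + τ_2 = 30.01, so τ_2 = 30.01 − 17.01 = 13.00 h.
γ_2 = 21.24/13.00 = 1.634; β = √(1 − 1/γ²) = √0.6254.

β = 0.791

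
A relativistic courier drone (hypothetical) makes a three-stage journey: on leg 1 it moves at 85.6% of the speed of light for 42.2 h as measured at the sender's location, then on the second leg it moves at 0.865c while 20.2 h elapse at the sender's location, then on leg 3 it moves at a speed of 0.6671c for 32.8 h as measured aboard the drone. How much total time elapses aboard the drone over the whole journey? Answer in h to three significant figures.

τ = 64.8 h

Leg 1: β = 0.856; γ = 1/√(1 − 0.856²) = 1/√0.2673 = 1.934; τ_1 = 42.2/1.934 = 21.82 h.
Leg 2: γ = 1/√(1 − 0.865²) = 1/√0.2518 = 1.993; τ_2 = 20.2/1.993 = 10.14 h.
Leg 3: 32.8 h is already measured aboard the drone.
Total: 21.82 + 10.14 + 32.80 h.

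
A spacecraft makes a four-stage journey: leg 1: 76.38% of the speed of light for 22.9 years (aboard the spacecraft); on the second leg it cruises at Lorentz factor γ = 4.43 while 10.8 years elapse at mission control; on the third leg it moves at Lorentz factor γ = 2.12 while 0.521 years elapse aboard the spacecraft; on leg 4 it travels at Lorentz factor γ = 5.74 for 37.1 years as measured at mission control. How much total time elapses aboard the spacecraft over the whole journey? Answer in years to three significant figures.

τ = 32.3 years

Leg 1: 22.9 years is already measured aboard the spacecraft.
Leg 2: γ = 4.43; τ_2 = 10.8/4.430 = 2.438 years.
Leg 3: 0.521 years is already measured aboard the spacecraft.
Leg 4: γ = 5.74; τ_4 = 37.1/5.740 = 6.463 years.
Total: 22.90 + 2.438 + 0.5210 + 6.463 years.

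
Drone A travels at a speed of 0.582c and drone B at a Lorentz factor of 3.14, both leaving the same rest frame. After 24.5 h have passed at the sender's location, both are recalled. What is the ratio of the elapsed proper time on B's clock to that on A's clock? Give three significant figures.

τ_B/τ_A = 0.392

A: γ = 1/√(1 − 0.582²) = 1/√0.6613 = 1.230. B: γ = 3.14.
τ_A/τ_B = γ_B/γ_A = 3.140/1.230 = 2.553, so τ_B/τ_A = 0.3916.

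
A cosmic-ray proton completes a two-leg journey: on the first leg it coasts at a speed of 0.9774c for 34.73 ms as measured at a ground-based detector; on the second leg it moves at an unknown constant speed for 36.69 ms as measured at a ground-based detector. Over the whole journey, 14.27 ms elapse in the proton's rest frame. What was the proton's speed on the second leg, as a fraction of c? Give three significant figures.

Leg 1: γ = 1/√(1 − 0.9774²) = 1/√0.04469 = 4.730; τ_1 = 34.73/4.730 = 7.342 ms.
Leg 2: speed unknown; τ_2 = 36.69/γ_2.
Total proper time: 7.342 + τ_2 = 14.27, so τ_2 = 14.27 − 7.342 = 6.928 ms.
γ_2 = 36.69/6.928 = 5.296; β = √(1 − 1/γ²) = √0.9643.

β = 0.982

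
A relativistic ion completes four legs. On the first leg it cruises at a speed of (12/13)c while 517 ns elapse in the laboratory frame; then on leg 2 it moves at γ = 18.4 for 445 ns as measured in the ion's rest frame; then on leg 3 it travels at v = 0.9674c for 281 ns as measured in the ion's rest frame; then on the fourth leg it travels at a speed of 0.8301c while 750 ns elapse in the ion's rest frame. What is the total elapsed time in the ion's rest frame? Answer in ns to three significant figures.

τ = 1670 ns

Leg 1: γ = 1/√(1 − (12/13)²) = 13/5 = 2.600; τ_1 = 517/2.600 = 198.8 ns.
Leg 2: 445 ns is already measured in the ion's rest frame.
Leg 3: 281 ns is already measured in the ion's rest frame.
Leg 4: 750 ns is already measured in the ion's rest frame.
Total: 198.8 + 445.0 + 281.0 + 750.0 ns.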